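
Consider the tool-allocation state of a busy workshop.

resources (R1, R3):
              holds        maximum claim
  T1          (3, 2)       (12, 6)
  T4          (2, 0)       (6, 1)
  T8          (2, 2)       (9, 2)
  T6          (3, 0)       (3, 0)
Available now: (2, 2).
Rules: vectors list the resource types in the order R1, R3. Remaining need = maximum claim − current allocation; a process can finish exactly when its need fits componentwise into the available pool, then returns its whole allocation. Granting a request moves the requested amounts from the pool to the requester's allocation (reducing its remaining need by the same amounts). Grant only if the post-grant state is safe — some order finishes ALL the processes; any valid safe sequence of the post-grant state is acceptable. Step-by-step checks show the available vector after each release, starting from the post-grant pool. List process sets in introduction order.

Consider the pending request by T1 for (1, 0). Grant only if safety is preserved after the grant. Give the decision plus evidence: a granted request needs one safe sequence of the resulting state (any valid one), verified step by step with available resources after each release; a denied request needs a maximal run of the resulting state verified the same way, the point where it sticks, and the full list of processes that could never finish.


DENY. Granting would leave the state unsafe.
Key observation: the wall is R1: completing T6, T4 brings the pool only to (6, 2), and all the rest need more.
Pretend the grant happened; the run T6, T4 goes as far as possible. Step-by-step check:
  pool = (1, 2)
  run T6 (needs (0, 0), free (1, 2)); after release of (3, 0) the pool is (4, 2)
  run T4 (needs (4, 1), free (4, 2)); after release of (2, 0) the pool is (6, 2)
  T1 cannot run: need (8, 4) vs free (6, 2) (insufficient R1 and R3)
  T8 cannot run: need (7, 0) vs free (6, 2) (insufficient R1)
Processes that could never finish after the grant: T1 and T8.


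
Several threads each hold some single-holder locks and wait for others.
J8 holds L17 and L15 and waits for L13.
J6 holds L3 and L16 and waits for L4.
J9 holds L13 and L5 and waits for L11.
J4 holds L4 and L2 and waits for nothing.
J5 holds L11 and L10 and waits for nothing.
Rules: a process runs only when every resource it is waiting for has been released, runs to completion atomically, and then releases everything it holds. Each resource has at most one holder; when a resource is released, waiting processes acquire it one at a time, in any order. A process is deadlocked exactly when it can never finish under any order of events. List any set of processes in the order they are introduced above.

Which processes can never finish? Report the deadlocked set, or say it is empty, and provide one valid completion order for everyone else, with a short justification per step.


The deadlocked set is empty.
Key observation: although several processes wait, no cycle exists — each chain bottoms out at a free runner.
The rest can finish in the order J5, J4, J9, J6, J8.
Walking it through:
  J5 waits on nothing -> runs at once and releases L11 and L10
  J4 waits on nothing -> runs at once and releases L4 and L2
  J9 waits on L11 — all released -> runs and releases L13 and L5
  J6 waits on L4 — all released -> runs and releases L3 and L16
  J8 waits on L13 — all released -> runs and releases L17 and L15


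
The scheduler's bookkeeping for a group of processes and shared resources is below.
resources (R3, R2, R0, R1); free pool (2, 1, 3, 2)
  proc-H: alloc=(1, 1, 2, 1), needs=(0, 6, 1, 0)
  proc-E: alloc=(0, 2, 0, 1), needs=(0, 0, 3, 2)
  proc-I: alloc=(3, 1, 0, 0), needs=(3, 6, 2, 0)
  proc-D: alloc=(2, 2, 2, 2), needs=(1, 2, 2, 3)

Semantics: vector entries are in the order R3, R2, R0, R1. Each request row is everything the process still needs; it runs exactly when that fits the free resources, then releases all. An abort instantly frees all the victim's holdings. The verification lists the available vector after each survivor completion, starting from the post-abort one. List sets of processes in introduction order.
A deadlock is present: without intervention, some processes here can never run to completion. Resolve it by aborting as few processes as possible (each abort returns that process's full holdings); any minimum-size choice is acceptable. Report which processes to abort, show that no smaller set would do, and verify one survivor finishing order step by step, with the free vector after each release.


Abort proc-I.
Key observation: proc-H could never have finished before the abort; with (3, 1, 0, 0) returned by proc-I, it fits at step 3.
Minimality: the empty abort set fails — the state is deadlocked as it stands.
One survivor order: proc-E, proc-D, proc-H. Walking it through (post-abort pool first):
  pool = (5, 2, 3, 2)
  run proc-E (needs (0, 0, 3, 2), free (5, 2, 3, 2)); after release of (0, 2, 0, 1) the pool is (5, 4, 3, 3)
  run proc-D (needs (1, 2, 2, 3), free (5, 4, 3, 3)); after release of (2, 2, 2, 2) the pool is (7, 6, 5, 5)
  run proc-H (needs (0, 6, 1, 0), free (7, 6, 5, 5)); after release of (1, 1, 2, 1) the pool is (8, 7, 7, 6)


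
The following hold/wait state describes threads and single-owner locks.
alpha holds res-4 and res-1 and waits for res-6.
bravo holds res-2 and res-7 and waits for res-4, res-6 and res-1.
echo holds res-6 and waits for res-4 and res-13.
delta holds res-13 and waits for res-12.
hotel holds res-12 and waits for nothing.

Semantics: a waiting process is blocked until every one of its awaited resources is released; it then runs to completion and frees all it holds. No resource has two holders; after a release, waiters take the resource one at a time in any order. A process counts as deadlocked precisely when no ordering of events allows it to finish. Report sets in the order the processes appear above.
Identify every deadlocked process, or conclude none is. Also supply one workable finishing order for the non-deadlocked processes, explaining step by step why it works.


Deadlocked set: alpha, bravo and echo.
Key observation: the wait chain closes on itself along alpha -> echo -> alpha; bravo waits into the deadlock from upstream.
The rest can finish in the order hotel, delta.
Verifying each step:
  hotel waits on nothing -> runs at once and releases res-12
  run delta (all its waits — res-12 — are resolved); releases res-13


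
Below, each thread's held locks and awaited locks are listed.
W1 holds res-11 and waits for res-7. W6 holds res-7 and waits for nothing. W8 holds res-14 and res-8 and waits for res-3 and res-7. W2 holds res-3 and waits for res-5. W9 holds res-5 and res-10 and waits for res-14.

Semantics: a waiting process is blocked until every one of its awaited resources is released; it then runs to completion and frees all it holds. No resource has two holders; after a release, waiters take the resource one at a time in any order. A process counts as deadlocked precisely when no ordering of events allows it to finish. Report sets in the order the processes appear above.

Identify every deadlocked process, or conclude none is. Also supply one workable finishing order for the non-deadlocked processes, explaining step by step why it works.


Deadlocked: W8, W2 and W9.
Key observation: the wait chain closes on itself along W8 -> W2 -> W9 -> W8; no other process is dragged down with it.
One completion order for the rest: W6, W1.
Step-by-step check:
  W6 waits on nothing -> runs at once and releases res-7
  W1: everything it awaited (res-7) is free; runs, freeing res-11


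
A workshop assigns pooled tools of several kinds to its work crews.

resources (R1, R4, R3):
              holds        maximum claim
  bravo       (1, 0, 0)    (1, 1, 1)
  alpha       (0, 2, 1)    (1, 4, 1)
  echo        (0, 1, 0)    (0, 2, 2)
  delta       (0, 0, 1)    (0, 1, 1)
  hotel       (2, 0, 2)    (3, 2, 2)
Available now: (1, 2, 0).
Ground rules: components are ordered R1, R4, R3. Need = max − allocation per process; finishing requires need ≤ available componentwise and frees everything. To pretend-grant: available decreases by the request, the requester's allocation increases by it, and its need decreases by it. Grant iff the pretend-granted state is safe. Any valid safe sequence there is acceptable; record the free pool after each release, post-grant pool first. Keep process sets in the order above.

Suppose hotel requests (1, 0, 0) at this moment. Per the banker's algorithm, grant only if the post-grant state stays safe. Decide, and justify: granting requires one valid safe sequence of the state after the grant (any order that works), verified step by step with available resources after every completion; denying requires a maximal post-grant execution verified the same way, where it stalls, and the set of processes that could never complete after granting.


GRANT — the state after the grant stays safe, e.g. via hotel, echo, bravo, delta, alpha.
Key observation: (0, 2, 0) free after granting still covers hotel first, and each release covers the next.
Step-by-step check of the post-grant state:
  pool = (0, 2, 0)
  hotel: need (0, 2, 0) fits (0, 2, 0); releases (3, 0, 2), pool now (3, 2, 2)
  echo: need (0, 1, 2) fits (3, 2, 2); releases (0, 1, 0), pool now (3, 3, 2)
  bravo: need (0, 1, 1) fits (3, 3, 2); releases (1, 0, 0), pool now (4, 3, 2)
  delta: need (0, 1, 0) fits (4, 3, 2); releases (0, 0, 1), pool now (4, 3, 3)
  alpha: need (1, 2, 0) fits (4, 3, 3); releases (0, 2, 1), pool now (4, 5, 4)


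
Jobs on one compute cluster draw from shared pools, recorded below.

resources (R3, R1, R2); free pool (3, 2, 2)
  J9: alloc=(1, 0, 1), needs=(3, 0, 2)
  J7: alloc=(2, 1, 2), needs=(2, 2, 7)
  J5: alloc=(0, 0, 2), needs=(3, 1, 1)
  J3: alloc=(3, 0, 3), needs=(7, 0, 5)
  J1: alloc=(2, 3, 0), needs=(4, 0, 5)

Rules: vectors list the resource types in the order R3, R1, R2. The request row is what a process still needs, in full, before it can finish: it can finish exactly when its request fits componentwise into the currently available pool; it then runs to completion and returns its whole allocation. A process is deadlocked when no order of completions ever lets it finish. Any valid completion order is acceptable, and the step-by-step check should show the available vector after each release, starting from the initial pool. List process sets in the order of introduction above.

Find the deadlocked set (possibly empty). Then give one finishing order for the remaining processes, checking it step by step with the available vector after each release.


Deadlocked set: J7 and J3.
Key observation: after J5, J9, J1 the pool peaks at (6, 5, 5), and each blocked process is short somewhere: J7 on R2; J3 on R3.
A valid finishing order for the others: J5, J9, J1. Walking it through:
  pool = (3, 2, 2)
  J5 needs (3, 1, 1) <= (3, 2, 2) -> finishes; pool += (0, 0, 2) = (3, 2, 4)
  J9 needs (3, 0, 2) <= (3, 2, 4) -> finishes; pool += (1, 0, 1) = (4, 2, 5)
  J1 needs (4, 0, 5) <= (4, 2, 5) -> finishes; pool += (2, 3, 0) = (6, 5, 5)
None of the blocked processes ever fits:
  blocked: J7 wants (2, 2, 7), pool (6, 5, 5) — not enough R2
  blocked: J3 wants (7, 0, 5), pool (6, 5, 5) — not enough R3


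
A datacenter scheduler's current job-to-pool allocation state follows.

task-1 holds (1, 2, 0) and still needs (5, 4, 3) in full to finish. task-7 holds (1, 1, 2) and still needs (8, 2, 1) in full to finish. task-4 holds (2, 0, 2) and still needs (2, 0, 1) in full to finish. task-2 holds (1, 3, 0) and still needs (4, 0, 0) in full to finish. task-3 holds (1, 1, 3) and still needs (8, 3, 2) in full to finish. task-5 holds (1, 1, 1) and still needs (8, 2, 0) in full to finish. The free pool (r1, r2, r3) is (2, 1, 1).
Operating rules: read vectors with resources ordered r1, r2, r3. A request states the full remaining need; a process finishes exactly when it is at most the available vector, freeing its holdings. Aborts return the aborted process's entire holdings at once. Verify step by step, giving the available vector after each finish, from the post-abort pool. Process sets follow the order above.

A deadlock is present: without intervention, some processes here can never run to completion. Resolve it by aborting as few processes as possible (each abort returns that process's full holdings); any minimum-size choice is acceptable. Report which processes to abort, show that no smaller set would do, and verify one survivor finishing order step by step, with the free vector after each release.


Abort task-7 and task-3.
Key observation: task-5 was stuck for good until task-7 and task-3 gave back (2, 2, 5); in the order shown it finishes at step 4.
No one abort is enough; case by case: task-1 alone leaves task-7 blocked (short on r1); task-7 alone leaves task-3 blocked (short on r1); task-4 alone leaves task-7 blocked (short on r1); task-2 alone leaves task-7 blocked (short on r1); task-3 alone leaves task-7 blocked (short on r1); task-5 alone leaves task-7 blocked (short on r1).
Survivors finish in the order: task-2, task-1, task-4, task-5. Verifying each step (pool after the aborts first):
  pool = (4, 3, 6)
  task-2: need (4, 0, 0) fits (4, 3, 6); releases (1, 3, 0), pool now (5, 6, 6)
  task-1: need (5, 4, 3) fits (5, 6, 6); releases (1, 2, 0), pool now (6, 8, 6)
  task-4: need (2, 0, 1) fits (6, 8, 6); releases (2, 0, 2), pool now (8, 8, 8)
  task-5: need (8, 2, 0) fits (8, 8, 8); releases (1, 1, 1), pool now (9, 9, 9)


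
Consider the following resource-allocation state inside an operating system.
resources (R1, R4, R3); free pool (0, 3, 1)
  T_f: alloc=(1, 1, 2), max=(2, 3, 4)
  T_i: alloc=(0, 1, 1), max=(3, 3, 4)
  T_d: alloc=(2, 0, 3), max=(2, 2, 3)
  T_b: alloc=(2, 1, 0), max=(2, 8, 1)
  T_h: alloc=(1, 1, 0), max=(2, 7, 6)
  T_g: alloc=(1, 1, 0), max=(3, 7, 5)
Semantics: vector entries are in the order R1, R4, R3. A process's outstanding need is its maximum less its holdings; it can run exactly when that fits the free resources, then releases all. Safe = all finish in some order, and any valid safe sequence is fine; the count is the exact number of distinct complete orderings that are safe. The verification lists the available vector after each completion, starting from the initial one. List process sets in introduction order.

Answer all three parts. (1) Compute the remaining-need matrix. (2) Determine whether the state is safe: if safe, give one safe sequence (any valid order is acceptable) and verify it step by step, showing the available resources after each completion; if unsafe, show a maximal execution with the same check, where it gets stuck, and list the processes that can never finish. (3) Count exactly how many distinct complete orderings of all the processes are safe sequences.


(1) Need matrix, components ordered R1, R4, R3:
  T_f: (1, 2, 2)
  T_i: (3, 2, 3)
  T_d: (0, 2, 0)
  T_b: (0, 7, 1)
  T_h: (1, 6, 6)
  T_g: (2, 6, 5)
(2) The state is UNSAFE.
Key observation: T_d, T_f, T_i can finish, but then (3, 5, 7) is all there is, and the blocked group's R4 demands exceed it.
The run T_d, T_f, T_i cannot be extended any further. Step-by-step check:
  pool = (0, 3, 1)
  T_d needs (0, 2, 0) <= (0, 3, 1) -> finishes; pool += (2, 0, 3) = (2, 3, 4)
  T_f needs (1, 2, 2) <= (2, 3, 4) -> finishes; pool += (1, 1, 2) = (3, 4, 6)
  T_i needs (3, 2, 3) <= (3, 4, 6) -> finishes; pool += (0, 1, 1) = (3, 5, 7)
  T_b cannot run: need (0, 7, 1) vs free (3, 5, 7) (insufficient R4)
  T_h cannot run: need (1, 6, 6) vs free (3, 5, 7) (insufficient R4)
  T_g cannot run: need (2, 6, 5) vs free (3, 5, 7) (insufficient R4)
Never able to finish: T_b, T_h and T_g.
(3) Exactly 0 of the possible complete orderings are safe sequences.


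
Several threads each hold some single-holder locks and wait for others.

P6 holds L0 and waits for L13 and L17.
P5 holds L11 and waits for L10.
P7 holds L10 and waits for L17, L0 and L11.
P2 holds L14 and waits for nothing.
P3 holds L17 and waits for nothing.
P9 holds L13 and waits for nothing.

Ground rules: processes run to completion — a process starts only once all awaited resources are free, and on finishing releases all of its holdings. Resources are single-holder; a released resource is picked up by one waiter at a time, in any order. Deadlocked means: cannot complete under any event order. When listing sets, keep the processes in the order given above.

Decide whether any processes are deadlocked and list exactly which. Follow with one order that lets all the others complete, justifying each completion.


The deadlocked set is P5 and P7.
Key observation: along P5 -> P7 -> P5, each member waits on what the next one holds — a deadlock; no other process is dragged down with it.
One completion order for the rest: P2, P3, P9, P6.
Walking it through:
  P2: no waits; runs immediately, freeing L14
  P3: no waits; runs immediately, freeing L17
  P9: no waits; runs immediately, freeing L13
  run P6 (all its waits — L13 and L17 — are resolved); releases L0


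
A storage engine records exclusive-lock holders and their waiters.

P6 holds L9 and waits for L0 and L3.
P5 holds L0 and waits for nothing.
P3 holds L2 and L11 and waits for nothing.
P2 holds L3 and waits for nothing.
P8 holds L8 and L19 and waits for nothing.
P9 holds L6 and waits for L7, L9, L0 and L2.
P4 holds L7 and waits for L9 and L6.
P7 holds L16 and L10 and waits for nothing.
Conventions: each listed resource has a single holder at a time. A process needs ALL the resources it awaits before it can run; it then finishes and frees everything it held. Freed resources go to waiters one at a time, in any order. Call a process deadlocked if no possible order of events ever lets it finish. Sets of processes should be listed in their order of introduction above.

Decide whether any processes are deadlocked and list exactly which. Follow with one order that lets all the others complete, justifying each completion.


The deadlocked set is P9 and P4.
Key observation: the waits loop around P9 -> P4 -> P9 with no way out; no other process is dragged down with it.
One completion order for the rest: P8, P3, P5, P7, P2, P6.
Check, step by step:
  run P8 (it waits on nothing); releases L8 and L19
  run P3 (it waits on nothing); releases L2 and L11
  run P5 (it waits on nothing); releases L0
  run P7 (it waits on nothing); releases L16 and L10
  run P2 (it waits on nothing); releases L3
  P6 waits on L0 and L3 — all released -> runs and releases L9


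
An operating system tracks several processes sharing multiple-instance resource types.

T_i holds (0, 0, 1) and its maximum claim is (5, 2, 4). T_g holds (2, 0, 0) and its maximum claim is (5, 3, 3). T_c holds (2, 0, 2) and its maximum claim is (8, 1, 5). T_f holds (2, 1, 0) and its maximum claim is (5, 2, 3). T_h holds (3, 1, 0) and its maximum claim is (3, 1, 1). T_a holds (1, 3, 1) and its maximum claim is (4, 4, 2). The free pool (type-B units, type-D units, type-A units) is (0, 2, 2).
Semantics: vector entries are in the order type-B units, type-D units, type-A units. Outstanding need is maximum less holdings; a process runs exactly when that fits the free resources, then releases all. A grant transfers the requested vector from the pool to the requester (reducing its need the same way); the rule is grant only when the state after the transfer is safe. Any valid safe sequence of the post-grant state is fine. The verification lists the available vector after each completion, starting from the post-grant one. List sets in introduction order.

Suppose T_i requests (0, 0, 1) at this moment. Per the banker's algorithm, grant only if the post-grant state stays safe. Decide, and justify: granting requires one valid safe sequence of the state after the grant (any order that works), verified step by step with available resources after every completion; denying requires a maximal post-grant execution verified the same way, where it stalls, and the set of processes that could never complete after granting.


DENY: after the grant no complete ordering would exist.
Key observation: after T_h, T_a the pool peaks at (4, 6, 2), and each blocked process is short somewhere: T_i on type-B units; T_g on type-A units; T_c on type-B units, type-A units; T_f on type-A units.
After a pretend grant, a maximal execution: T_h, T_a — then nothing else fits. Check, step by step:
  pool = (0, 2, 1)
  T_h needs (0, 0, 1) <= (0, 2, 1) -> finishes; pool += (3, 1, 0) = (3, 3, 1)
  T_a needs (3, 1, 1) <= (3, 3, 1) -> finishes; pool += (1, 3, 1) = (4, 6, 2)
  T_i still needs (5, 2, 2) but only (4, 6, 2) is free — short on type-B units
  T_g still needs (3, 3, 3) but only (4, 6, 2) is free — short on type-A units
  T_c still needs (6, 1, 3) but only (4, 6, 2) is free — short on type-B units and type-A units
  T_f still needs (3, 1, 3) but only (4, 6, 2) is free — short on type-A units
Processes that could never finish after the grant: T_i, T_g, T_c and T_f.


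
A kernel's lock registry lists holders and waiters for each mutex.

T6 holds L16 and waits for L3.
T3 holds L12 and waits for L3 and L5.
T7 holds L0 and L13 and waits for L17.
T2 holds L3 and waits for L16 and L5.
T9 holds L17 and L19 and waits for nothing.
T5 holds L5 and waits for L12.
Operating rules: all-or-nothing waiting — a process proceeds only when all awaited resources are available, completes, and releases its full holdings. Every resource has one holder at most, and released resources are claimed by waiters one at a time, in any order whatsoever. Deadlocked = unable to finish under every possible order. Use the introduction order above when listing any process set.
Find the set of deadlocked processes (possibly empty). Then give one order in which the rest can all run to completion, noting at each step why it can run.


Deadlocked: T6, T3, T2 and T5.
Key observation: the knot is the closed ring of waits T6 -> T2 -> T6; T3 and T5 are caught in further circular waits.
One completion order for the rest: T9, T7.
Verifying each step:
  T9: no waits; runs immediately, freeing L17 and L19
  T7 waits on L17 — all released -> runs and releases L0 and L13


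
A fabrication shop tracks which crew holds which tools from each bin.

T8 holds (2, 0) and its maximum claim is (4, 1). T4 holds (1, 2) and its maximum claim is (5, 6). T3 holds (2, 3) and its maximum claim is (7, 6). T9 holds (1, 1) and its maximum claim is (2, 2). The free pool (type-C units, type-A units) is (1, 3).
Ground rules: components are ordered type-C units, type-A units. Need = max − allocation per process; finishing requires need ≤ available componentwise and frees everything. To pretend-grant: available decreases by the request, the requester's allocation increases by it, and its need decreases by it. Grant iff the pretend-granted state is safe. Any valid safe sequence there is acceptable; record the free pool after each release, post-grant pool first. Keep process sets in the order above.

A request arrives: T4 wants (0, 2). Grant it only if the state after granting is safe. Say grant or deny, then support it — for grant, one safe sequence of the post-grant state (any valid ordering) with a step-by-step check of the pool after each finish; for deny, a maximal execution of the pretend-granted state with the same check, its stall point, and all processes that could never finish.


GRANT. The post-grant state is safe; one safe sequence: T9, T8, T4, T3.
Key observation: the grant leaves (1, 1) free — enough for T9, whose release restarts the cascade.
Step-by-step check of the post-grant state:
  pool = (1, 1)
  run T9 (needs (1, 1), free (1, 1)); after release of (1, 1) the pool is (2, 2)
  run T8 (needs (2, 1), free (2, 2)); after release of (2, 0) the pool is (4, 2)
  run T4 (needs (4, 2), free (4, 2)); after release of (1, 4) the pool is (5, 6)
  run T3 (needs (5, 3), free (5, 6)); after release of (2, 3) the pool is (7, 9)


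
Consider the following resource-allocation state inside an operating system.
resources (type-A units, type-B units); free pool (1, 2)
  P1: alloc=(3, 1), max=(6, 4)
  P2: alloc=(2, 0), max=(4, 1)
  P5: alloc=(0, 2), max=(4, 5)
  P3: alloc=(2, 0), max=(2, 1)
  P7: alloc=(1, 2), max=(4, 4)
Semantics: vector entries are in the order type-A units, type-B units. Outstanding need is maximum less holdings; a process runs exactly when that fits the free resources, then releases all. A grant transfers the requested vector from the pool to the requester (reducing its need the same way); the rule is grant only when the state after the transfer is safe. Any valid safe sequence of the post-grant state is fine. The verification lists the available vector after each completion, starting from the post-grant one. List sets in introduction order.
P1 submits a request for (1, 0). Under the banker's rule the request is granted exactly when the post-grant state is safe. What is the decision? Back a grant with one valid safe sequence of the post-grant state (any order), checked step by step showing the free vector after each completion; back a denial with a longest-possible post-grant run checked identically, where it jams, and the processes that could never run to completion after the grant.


GRANT. The post-grant state is safe; one safe sequence: P3, P2, P7, P5, P1.
Key observation: post-grant, (0, 2) remains, and an order beginning with P3 completes everyone.
Step-by-step check of the post-grant state:
  pool = (0, 2)
  run P3 (needs (0, 1), free (0, 2)); after release of (2, 0) the pool is (2, 2)
  run P2 (needs (2, 1), free (2, 2)); after release of (2, 0) the pool is (4, 2)
  run P7 (needs (3, 2), free (4, 2)); after release of (1, 2) the pool is (5, 4)
  run P5 (needs (4, 3), free (5, 4)); after release of (0, 2) the pool is (5, 6)
  run P1 (needs (2, 3), free (5, 6)); after release of (4, 1) the pool is (9, 7)


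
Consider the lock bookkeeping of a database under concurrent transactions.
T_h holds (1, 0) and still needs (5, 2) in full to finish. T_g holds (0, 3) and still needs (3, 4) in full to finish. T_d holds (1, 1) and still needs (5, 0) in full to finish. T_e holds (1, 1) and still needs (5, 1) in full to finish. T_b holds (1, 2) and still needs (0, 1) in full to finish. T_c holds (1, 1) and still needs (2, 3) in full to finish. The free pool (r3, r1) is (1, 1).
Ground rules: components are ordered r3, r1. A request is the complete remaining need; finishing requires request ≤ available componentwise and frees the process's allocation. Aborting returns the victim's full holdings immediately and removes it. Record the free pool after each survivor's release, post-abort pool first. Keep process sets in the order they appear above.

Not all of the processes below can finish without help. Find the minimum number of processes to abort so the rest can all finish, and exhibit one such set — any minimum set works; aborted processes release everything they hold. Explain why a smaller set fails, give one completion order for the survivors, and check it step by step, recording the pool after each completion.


Minimum abort set: T_h and T_e.
Key observation: no ordering could ever have run T_d before the abort of T_h and T_e; with (2, 1) back in the pool it fits at step 4.
No one abort is enough; case by case: T_h alone leaves T_d blocked (short on r3); T_g alone leaves T_h blocked (short on r3); T_d alone leaves T_h blocked (short on r3); T_e alone leaves T_h blocked (short on r3); T_b alone leaves T_h blocked (short on r3); T_c alone leaves T_h blocked (short on r3).
Survivors finish in the order: T_b, T_g, T_c, T_d. Step-by-step check (pool after the aborts first):
  pool = (3, 2)
  T_b needs (0, 1) <= (3, 2) -> finishes; pool += (1, 2) = (4, 4)
  T_g needs (3, 4) <= (4, 4) -> finishes; pool += (0, 3) = (4, 7)
  T_c needs (2, 3) <= (4, 7) -> finishes; pool += (1, 1) = (5, 8)
  T_d needs (5, 0) <= (5, 8) -> finishes; pool += (1, 1) = (6, 9)


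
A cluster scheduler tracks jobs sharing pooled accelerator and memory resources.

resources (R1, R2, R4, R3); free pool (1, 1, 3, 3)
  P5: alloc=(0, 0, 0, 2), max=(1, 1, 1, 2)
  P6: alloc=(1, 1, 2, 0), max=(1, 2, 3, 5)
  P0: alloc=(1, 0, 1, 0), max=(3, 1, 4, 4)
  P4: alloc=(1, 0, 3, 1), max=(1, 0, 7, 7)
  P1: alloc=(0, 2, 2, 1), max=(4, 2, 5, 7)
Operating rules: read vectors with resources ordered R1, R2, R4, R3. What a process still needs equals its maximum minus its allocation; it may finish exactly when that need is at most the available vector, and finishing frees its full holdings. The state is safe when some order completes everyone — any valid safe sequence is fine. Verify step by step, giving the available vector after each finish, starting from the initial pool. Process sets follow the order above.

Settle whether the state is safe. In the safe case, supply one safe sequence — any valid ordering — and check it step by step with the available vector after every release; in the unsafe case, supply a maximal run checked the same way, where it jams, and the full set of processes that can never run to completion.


UNSAFE — no complete ordering exists.
Key observation: the wall is R3: completing P5, P6, P0 brings the pool only to (3, 2, 6, 5), and all the rest need more.
Going as far as possible: P5, P6, P0; after that, nothing fits. Walking it through:
  pool = (1, 1, 3, 3)
  P5 needs (1, 1, 1, 0) <= (1, 1, 3, 3) -> finishes; pool += (0, 0, 0, 2) = (1, 1, 3, 5)
  P6 needs (0, 1, 1, 5) <= (1, 1, 3, 5) -> finishes; pool += (1, 1, 2, 0) = (2, 2, 5, 5)
  P0 needs (2, 1, 3, 4) <= (2, 2, 5, 5) -> finishes; pool += (1, 0, 1, 0) = (3, 2, 6, 5)
  P4 still needs (0, 0, 4, 6) but only (3, 2, 6, 5) is free — short on R3
  P1 still needs (4, 0, 3, 6) but only (3, 2, 6, 5) is free — short on R1 and R3
Processes that can never finish: P4 and P1.


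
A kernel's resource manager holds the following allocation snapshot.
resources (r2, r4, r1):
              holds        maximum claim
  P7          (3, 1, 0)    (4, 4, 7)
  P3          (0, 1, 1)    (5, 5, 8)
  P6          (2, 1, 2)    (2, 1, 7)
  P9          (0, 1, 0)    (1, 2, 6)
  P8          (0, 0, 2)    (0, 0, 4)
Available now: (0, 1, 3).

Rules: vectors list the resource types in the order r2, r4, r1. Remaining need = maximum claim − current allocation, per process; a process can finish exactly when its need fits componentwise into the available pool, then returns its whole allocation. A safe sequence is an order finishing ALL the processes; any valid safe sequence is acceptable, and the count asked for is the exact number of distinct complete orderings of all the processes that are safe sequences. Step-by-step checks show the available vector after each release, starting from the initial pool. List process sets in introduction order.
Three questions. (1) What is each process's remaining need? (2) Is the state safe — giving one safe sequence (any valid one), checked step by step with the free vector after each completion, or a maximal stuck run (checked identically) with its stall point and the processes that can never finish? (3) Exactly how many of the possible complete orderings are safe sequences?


(1) Outstanding need per process (order r2, r4, r1):
  P7: (1, 3, 7)
  P3: (5, 4, 7)
  P6: (0, 0, 5)
  P9: (1, 1, 6)
  P8: (0, 0, 2)
(2) SAFE — a valid safe sequence is P8, P6, P9, P7, P3.
Key observation: at P6 the run first touches a limit — (0, 0, 5) against (0, 1, 5), exact on a resource it actually requests.
Check, step by step:
  pool = (0, 1, 3)
  run P8 (needs (0, 0, 2), free (0, 1, 3)); after release of (0, 0, 2) the pool is (0, 1, 5)
  run P6 (needs (0, 0, 5), free (0, 1, 5)); after release of (2, 1, 2) the pool is (2, 2, 7)
  run P9 (needs (1, 1, 6), free (2, 2, 7)); after release of (0, 1, 0) the pool is (2, 3, 7)
  run P7 (needs (1, 3, 7), free (2, 3, 7)); after release of (3, 1, 0) the pool is (5, 4, 7)
  run P3 (needs (5, 4, 7), free (5, 4, 7)); after release of (0, 1, 1) the pool is (5, 5, 8)
(3) Precisely 1 of the possible complete orderings is a safe sequence.


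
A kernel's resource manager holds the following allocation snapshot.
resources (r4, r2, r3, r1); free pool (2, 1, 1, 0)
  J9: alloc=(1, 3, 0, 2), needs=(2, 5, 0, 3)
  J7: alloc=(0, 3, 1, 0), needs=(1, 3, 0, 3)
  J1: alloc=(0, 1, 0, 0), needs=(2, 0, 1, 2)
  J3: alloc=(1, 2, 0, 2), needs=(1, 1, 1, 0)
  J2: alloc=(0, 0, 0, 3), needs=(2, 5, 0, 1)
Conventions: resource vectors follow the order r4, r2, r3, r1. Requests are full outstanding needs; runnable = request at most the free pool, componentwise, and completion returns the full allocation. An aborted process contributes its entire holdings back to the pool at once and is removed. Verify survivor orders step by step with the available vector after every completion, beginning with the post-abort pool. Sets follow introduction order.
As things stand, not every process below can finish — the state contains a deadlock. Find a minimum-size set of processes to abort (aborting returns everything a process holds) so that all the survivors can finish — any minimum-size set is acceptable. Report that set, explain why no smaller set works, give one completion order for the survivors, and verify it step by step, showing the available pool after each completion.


Abort J7.
Key observation: J2 was stuck for good until J7 gave back (0, 3, 1, 0); in the order shown it finishes at step 2.
No smaller set exists: with zero aborts the deadlock remains.
One survivor order: J3, J2, J1, J9. Step-by-step check (post-abort pool first):
  pool = (2, 4, 2, 0)
  run J3 (needs (1, 1, 1, 0), free (2, 4, 2, 0)); after release of (1, 2, 0, 2) the pool is (3, 6, 2, 2)
  run J2 (needs (2, 5, 0, 1), free (3, 6, 2, 2)); after release of (0, 0, 0, 3) the pool is (3, 6, 2, 5)
  run J1 (needs (2, 0, 1, 2), free (3, 6, 2, 5)); after release of (0, 1, 0, 0) the pool is (3, 7, 2, 5)
  run J9 (needs (2, 5, 0, 3), free (3, 7, 2, 5)); after release of (1, 3, 0, 2) the pool is (4, 10, 2, 7)


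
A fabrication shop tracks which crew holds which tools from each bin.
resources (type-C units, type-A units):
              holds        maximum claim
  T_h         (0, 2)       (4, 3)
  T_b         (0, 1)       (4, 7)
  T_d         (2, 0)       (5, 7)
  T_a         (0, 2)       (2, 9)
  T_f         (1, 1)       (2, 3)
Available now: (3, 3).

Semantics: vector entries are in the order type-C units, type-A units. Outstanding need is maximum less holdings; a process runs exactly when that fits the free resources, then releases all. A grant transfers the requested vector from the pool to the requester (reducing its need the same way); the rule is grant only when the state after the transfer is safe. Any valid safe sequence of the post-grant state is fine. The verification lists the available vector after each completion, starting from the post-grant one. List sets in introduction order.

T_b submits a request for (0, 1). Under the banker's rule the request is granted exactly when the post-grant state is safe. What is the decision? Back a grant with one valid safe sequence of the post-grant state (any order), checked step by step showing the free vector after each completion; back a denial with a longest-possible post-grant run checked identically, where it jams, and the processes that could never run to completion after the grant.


GRANT — the state after the grant stays safe, e.g. via T_f, T_h, T_b, T_a, T_d.
Key observation: with (3, 2) left after the transfer, T_f can run at once — the state stays safe.
Verifying the post-grant state step by step:
  pool = (3, 2)
  T_f: need (1, 2) fits (3, 2); releases (1, 1), pool now (4, 3)
  T_h: need (4, 1) fits (4, 3); releases (0, 2), pool now (4, 5)
  T_b: need (4, 5) fits (4, 5); releases (0, 2), pool now (4, 7)
  T_a: need (2, 7) fits (4, 7); releases (0, 2), pool now (4, 9)
  T_d: need (3, 7) fits (4, 9); releases (2, 0), pool now (6, 9)


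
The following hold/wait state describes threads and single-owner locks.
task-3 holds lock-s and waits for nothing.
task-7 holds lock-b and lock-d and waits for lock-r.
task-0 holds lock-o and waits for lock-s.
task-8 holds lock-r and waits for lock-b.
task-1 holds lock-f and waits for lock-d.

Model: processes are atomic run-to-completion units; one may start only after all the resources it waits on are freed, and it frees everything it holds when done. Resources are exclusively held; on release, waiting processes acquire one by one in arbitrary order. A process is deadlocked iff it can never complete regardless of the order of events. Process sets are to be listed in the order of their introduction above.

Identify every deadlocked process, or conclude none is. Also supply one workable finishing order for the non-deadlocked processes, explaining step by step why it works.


Deadlocked: task-7, task-8 and task-1.
Key observation: the cycle task-7 -> task-8 -> task-7 can never break — each member waits on the next; task-1 waits into the deadlock from upstream.
A valid finishing order for the others: task-3, task-0.
Step-by-step check:
  task-3: no waits; runs immediately, freeing lock-s
  task-0: everything it awaited (lock-s) is free; runs, freeing lock-o


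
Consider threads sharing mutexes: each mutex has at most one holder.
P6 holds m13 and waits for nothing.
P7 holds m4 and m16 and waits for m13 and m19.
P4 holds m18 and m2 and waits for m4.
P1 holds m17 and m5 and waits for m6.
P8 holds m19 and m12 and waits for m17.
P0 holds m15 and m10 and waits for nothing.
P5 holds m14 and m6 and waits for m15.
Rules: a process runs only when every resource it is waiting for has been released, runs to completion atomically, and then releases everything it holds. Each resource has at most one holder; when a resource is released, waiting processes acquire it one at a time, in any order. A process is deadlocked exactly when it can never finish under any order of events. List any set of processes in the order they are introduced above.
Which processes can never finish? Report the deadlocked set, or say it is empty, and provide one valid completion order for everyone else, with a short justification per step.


Nothing here is deadlocked.
Key observation: although several processes wait, no cycle exists — each chain bottoms out at a free runner.
One completion order for the rest: P0, P5, P1, P6, P8, P7, P4.
Walking it through:
  run P0 (it waits on nothing); releases m15 and m10
  P5: everything it awaited (m15) is free; runs, freeing m14 and m6
  P1: everything it awaited (m6) is free; runs, freeing m17 and m5
  run P6 (it waits on nothing); releases m13
  P8: everything it awaited (m17) is free; runs, freeing m19 and m12
  P7: everything it awaited (m13 and m19) is free; runs, freeing m4 and m16
  P4: everything it awaited (m4) is free; runs, freeing m18 and m2


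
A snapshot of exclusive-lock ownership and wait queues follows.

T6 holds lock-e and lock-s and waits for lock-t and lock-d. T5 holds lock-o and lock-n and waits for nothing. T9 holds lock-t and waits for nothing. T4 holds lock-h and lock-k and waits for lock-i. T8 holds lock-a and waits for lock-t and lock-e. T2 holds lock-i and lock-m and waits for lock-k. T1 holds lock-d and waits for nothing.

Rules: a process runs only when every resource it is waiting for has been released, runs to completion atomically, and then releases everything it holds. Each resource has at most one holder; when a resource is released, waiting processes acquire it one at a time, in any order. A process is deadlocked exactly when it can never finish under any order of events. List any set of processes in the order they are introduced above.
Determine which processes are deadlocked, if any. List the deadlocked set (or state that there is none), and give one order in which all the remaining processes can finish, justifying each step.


The deadlocked set is T4 and T2.
Key observation: T4 -> T2 -> T4 is a circular wait — nothing in it can go first; no other process is dragged down with it.
One completion order for the rest: T5, T9, T1, T6, T8.
Step-by-step check:
  T5: no waits; runs immediately, freeing lock-o and lock-n
  T9: no waits; runs immediately, freeing lock-t
  T1: no waits; runs immediately, freeing lock-d
  T6 waits on lock-t and lock-d — all released -> runs and releases lock-e and lock-s
  T8 waits on lock-t and lock-e — all released -> runs and releases lock-a


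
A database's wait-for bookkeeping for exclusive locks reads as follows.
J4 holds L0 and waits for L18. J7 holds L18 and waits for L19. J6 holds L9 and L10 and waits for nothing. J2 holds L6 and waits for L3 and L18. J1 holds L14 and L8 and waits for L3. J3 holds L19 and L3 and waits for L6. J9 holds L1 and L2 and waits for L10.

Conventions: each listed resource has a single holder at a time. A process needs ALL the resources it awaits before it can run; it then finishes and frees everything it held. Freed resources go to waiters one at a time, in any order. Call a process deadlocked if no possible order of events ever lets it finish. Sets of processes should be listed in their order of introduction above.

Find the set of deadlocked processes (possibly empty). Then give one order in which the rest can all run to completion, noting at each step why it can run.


Deadlocked set: J4, J7, J2, J1 and J3.
Key observation: the loop J7 -> J3 -> J2 -> J7 blocks itself forever; J4 and J1 wait into the deadlock from upstream.
One completion order for the rest: J6, J9.
Walking it through:
  J6 waits on nothing -> runs at once and releases L9 and L10
  J9: everything it awaited (L10) is free; runs, freeing L1 and L2
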